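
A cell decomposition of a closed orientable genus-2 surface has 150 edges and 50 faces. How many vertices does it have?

For a closed orientable surface of genus 2, χ = 2 − 2·2 = -2.
V = -2 + E − F = -2 + 150 − 50 = 98.

98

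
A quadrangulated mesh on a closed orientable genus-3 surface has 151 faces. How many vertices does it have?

147

χ = 2 − 2·3 = -4, and every face is a square so 4F = 2E.
E = 4·151/2 = 302. Then V = -4 + E − F = -4 + 302 − 151 = 147.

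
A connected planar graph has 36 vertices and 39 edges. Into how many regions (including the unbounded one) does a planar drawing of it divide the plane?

Euler's formula for a connected plane graph: V − E + F = 2, so F = 2 − 36 + 39 = 5.

5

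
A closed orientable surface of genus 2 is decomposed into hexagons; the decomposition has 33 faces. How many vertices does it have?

χ = 2 − 2·2 = -2, and every face is a hexagon so 6F = 2E.
E = 6·33/2 = 99. Then V = -2 + E − F = -2 + 99 − 33 = 64.

64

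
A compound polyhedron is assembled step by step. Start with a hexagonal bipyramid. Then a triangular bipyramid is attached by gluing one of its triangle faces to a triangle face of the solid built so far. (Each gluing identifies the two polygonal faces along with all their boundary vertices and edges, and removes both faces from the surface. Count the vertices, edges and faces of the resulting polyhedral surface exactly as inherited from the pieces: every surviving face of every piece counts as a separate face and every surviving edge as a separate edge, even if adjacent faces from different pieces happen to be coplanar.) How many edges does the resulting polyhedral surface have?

24

A hexagonal bipyramid: V=8, E=18, F=12.
Attach a triangular bipyramid (V=5, E=9, F=6) along a 3-gon: merge 3 vertices and 3 edges, delete both glued faces → V=10, E=24, F=16.
Check: V − E + F = 10 − 24 + 16 = 2.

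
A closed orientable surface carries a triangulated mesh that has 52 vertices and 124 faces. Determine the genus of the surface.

Every face is a triangle, so 2E = 3·124 = 372, giving E = 186.
χ = V − E + F = 52 − 186 + 124 = -10.
For a closed orientable surface χ = 2 − 2g, so g = (2 − (-10))/2 = 6.

6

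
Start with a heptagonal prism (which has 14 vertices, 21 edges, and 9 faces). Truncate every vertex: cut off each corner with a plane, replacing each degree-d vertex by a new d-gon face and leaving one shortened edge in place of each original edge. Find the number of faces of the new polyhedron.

Truncation replaces each original edge-end by a new vertex, so V′ = 2E = 42.
Each original edge survives, and each old vertex of degree d contributes d new edges; summing degrees gives Σd = 2E, so E′ = E + 2E = 3E = 63.
Each original face survives and each original vertex becomes one new face: F′ = F + V = 23.

23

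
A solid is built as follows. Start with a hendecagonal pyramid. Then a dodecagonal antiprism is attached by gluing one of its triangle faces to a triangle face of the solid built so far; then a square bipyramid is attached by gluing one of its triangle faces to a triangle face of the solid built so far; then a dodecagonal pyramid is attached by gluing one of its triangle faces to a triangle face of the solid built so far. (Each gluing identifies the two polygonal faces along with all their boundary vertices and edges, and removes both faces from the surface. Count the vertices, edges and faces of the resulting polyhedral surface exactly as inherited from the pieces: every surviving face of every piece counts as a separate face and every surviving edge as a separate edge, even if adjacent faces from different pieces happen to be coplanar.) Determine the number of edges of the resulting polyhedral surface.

97

A hendecagonal pyramid: V=12, E=22, F=12.
Attach a dodecagonal antiprism (V=24, E=48, F=26) along a 3-gon: merge 3 vertices and 3 edges, delete both glued faces → V=33, E=67, F=36.
Attach a square bipyramid (V=6, E=12, F=8) along a 3-gon: merge 3 vertices and 3 edges, delete both glued faces → V=36, E=76, F=42.
Attach a dodecagonal pyramid (V=13, E=24, F=13) along a 3-gon: merge 3 vertices and 3 edges, delete both glued faces → V=46, E=97, F=53.
Check: V − E + F = 46 − 97 + 53 = 2.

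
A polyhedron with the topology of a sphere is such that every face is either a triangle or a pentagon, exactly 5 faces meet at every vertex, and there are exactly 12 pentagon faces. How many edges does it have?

150

Let x be the number of triangles; then F = 12 + x.
Edge–face incidences: 2E = 5·12 + 3·x = 60 + 3x.
Every vertex has degree 5, so 5V = 2E.
Euler: V − E + F = 2 ⇒ (2E)/5 − E + (12 + x) = 2.
Multiply by 10: 2·(2E) − 5·(2E) + 10·(12 + x) = 20, i.e. 120 + 10x − 3·(60 + 3x) = 20.
Collecting terms: x − 60 = 20, so x = 80.
Then 2E = 60 + 3·80 = 300, so E = 150, V = 2E/5 = 60, F = 12 + 80 = 92.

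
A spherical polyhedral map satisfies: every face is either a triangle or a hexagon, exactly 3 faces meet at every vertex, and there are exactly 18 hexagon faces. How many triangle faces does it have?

Let x be the number of triangles; then F = 18 + x.
Edge–face incidences: 2E = 6·18 + 3·x = 108 + 3x.
Every vertex has degree 3, so 3V = 2E.
Euler: V − E + F = 2 ⇒ (2E)/3 − E + (18 + x) = 2.
Multiply by 6: 2·(2E) − 3·(2E) + 6·(18 + x) = 12, i.e. 108 + 6x − (108 + 3x) = 12.
Collecting terms: 3x = 12, so x = 4.
Then 2E = 108 + 3·4 = 120, so E = 60, V = 2E/3 = 40, F = 18 + 4 = 22.

4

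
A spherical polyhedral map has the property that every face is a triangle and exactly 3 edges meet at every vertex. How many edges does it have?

6

Each face has 3 edges and each edge borders two faces, so 2E = 3F.
Each vertex has degree 3, so 3V = 2E and hence V = 3F/3.
Euler: V − E + F = 2 ⇒ (3F/3) − (3F/2) + F = 2.
Multiply by 6: (6 − 9 + 6)F = 12, i.e. 3F = 12.
So F = 4, E = 3·4/2 = 6, V = 3·4/3 = 4.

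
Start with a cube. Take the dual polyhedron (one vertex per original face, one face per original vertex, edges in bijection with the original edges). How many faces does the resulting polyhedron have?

The base solid has V = 8, E = 12, F = 6.
The dual swaps V and F and preserves E: V′ = F = 6, E′ = E = 12, F′ = V = 8.

8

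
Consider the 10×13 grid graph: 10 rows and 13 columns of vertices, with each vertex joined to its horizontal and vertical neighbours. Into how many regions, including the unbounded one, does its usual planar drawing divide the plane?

The grid has V = 10·13 = 130 vertices and E = 10·12 + 13·9 = 237 edges.
F = 2 − V + E = 2 − 130 + 237 = 109.

109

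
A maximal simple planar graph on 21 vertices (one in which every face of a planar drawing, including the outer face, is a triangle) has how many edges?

57

In a plane triangulation 3F = 2E and V − E + F = 2, so E = 3V − 6 = 3·21 − 6 = 57.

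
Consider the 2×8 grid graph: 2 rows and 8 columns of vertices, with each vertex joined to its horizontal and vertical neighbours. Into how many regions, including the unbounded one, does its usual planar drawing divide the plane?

The grid has V = 2·8 = 16 vertices and E = 2·7 + 8·1 = 22 edges.
F = 2 − V + E = 2 − 16 + 22 = 8.

8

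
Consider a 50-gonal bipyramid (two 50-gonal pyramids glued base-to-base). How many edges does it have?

150

A bipyramid over an n-gon has 2n triangular faces and n + 2 vertices: V = 50 + 2 = 52, E = 3·50 = 150, F = 2·50 = 100.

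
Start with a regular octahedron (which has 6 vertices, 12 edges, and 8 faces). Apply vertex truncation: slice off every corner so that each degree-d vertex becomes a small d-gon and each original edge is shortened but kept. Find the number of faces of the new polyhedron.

Truncation replaces each original edge-end by a new vertex, so V′ = 2E = 24.
Each original edge survives, and each old vertex of degree d contributes d new edges; summing degrees gives Σd = 2E, so E′ = E + 2E = 3E = 36.
Each original face survives and each original vertex becomes one new face: F′ = F + V = 14.

14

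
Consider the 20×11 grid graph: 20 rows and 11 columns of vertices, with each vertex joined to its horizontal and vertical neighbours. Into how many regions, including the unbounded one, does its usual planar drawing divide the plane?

The grid has V = 20·11 = 220 vertices and E = 20·10 + 11·19 = 409 edges.
F = 2 − V + E = 2 − 220 + 409 = 191.

191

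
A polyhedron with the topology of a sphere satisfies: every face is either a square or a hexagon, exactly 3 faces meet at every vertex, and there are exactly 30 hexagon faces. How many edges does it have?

102

Let x be the number of squares; then F = 30 + x.
Edge–face incidences: 2E = 6·30 + 4·x = 180 + 4x.
Every vertex has degree 3, so 3V = 2E.
Euler: V − E + F = 2 ⇒ (2E)/3 − E + (30 + x) = 2.
Multiply by 6: 2·(2E) − 3·(2E) + 6·(30 + x) = 12, i.e. 180 + 6x − (180 + 4x) = 12.
Collecting terms: 2x = 12, so x = 6.
Then 2E = 180 + 4·6 = 204, so E = 102, V = 2E/3 = 68, F = 30 + 6 = 36.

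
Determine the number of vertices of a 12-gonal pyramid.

13

A pyramid on an n-gon base has one n-gon and n triangles: V = 12 + 1 = 13, E = 2·12 = 24, F = 12 + 1 = 13.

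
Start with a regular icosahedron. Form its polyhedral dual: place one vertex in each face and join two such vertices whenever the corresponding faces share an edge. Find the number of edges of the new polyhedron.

The base solid has V = 12, E = 30, F = 20.
The dual swaps V and F and preserves E: V′ = F = 20, E′ = E = 30, F′ = V = 12.

30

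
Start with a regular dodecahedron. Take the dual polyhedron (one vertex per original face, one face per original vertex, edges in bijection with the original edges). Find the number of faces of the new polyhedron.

The base solid has V = 20, E = 30, F = 12.
The dual swaps V and F and preserves E: V′ = F = 12, E′ = E = 30, F′ = V = 20.

20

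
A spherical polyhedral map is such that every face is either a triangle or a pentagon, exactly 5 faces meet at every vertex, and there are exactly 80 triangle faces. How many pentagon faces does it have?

12

Let x be the number of pentagons; then F = 80 + x.
Edge–face incidences: 2E = 3·80 + 5·x = 240 + 5x.
Every vertex has degree 5, so 5V = 2E.
Euler: V − E + F = 2 ⇒ (2E)/5 − E + (80 + x) = 2.
Multiply by 10: 2·(2E) − 5·(2E) + 10·(80 + x) = 20, i.e. 800 + 10x − 3·(240 + 5x) = 20.
Collecting terms: −5x + 80 = 20, so −5x = −60, so x = 12.
Then 2E = 240 + 5·12 = 300, so E = 150, V = 2E/5 = 60, F = 80 + 12 = 92.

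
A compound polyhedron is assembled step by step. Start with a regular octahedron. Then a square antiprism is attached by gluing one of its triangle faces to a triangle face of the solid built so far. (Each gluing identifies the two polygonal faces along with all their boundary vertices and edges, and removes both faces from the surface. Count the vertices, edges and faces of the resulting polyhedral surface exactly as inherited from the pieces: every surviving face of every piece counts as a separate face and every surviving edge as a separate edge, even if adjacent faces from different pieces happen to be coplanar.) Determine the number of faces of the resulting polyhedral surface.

16

A regular octahedron: V=6, E=12, F=8.
Attach a square antiprism (V=8, E=16, F=10) along a 3-gon: merge 3 vertices and 3 edges, delete both glued faces → V=11, E=25, F=16.
Check: V − E + F = 11 − 25 + 16 = 2.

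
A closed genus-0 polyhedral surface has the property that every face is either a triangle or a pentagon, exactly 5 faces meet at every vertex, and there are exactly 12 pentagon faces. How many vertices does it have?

Let x be the number of triangles; then F = 12 + x.
Edge–face incidences: 2E = 5·12 + 3·x = 60 + 3x.
Every vertex has degree 5, so 5V = 2E.
Euler: V − E + F = 2 ⇒ (2E)/5 − E + (12 + x) = 2.
Multiply by 10: 2·(2E) − 5·(2E) + 10·(12 + x) = 20, i.e. 120 + 10x − 3·(60 + 3x) = 20.
Collecting terms: x − 60 = 20, so x = 80.
Then 2E = 60 + 3·80 = 300, so E = 150, V = 2E/5 = 60, F = 12 + 80 = 92.

60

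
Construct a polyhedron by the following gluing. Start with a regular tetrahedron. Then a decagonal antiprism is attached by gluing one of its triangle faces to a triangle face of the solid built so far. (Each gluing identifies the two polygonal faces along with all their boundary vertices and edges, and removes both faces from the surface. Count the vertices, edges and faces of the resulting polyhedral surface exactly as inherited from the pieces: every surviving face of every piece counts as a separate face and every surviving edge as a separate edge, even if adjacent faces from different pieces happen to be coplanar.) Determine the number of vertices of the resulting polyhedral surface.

21

A regular tetrahedron: V=4, E=6, F=4.
Attach a decagonal antiprism (V=20, E=40, F=22) along a 3-gon: merge 3 vertices and 3 edges, delete both glued faces → V=21, E=43, F=24.
Check: V − E + F = 21 − 43 + 24 = 2.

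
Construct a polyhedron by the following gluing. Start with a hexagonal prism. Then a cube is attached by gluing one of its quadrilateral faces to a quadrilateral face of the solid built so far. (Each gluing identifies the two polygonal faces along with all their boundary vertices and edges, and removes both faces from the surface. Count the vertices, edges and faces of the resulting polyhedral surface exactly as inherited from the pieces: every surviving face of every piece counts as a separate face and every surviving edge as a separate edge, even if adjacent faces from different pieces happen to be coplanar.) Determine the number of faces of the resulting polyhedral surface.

12

A hexagonal prism: V=12, E=18, F=8.
Attach a cube (V=8, E=12, F=6) along a 4-gon: merge 4 vertices and 4 edges, delete both glued faces → V=16, E=26, F=12.
Check: V − E + F = 16 − 26 + 12 = 2.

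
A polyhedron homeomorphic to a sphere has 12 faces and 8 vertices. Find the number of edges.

Here V − E + F = 2.
E = V + F − (2) = 8 + 12 − (2) = 18.

18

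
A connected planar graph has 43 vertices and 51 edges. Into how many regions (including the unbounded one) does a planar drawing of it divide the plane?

10

Euler's formula for a connected plane graph: V − E + F = 2, so F = 2 − 43 + 51 = 10.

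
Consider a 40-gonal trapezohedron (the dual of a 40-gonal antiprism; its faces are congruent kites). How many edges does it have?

The n-trapezohedron (dual of the n-antiprism) has V = 2·40 + 2 = 82, E = 4·40 = 160, F = 2·40 = 80.

160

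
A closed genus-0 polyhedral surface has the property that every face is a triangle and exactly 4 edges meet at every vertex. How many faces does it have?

Each face has 3 edges and each edge borders two faces, so 2E = 3F.
Each vertex has degree 4, so 4V = 2E and hence V = 3F/4.
Euler: V − E + F = 2 ⇒ (3F/4) − (3F/2) + F = 2.
Multiply by 8: (6 − 12 + 8)F = 16, i.e. 2F = 16.
So F = 8, E = 3·8/2 = 12, V = 3·8/4 = 6.

8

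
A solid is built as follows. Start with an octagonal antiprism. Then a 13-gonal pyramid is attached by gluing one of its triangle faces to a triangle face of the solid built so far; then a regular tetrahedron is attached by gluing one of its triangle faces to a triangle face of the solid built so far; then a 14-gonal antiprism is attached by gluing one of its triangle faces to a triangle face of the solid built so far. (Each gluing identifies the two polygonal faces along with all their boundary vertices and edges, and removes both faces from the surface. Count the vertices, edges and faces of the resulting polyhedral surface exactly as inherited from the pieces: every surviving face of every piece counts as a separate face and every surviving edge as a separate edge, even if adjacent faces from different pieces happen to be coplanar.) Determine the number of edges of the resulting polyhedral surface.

111

An octagonal antiprism: V=16, E=32, F=18.
Attach a 13-gonal pyramid (V=14, E=26, F=14) along a 3-gon: merge 3 vertices and 3 edges, delete both glued faces → V=27, E=55, F=30.
Attach a regular tetrahedron (V=4, E=6, F=4) along a 3-gon: merge 3 vertices and 3 edges, delete both glued faces → V=28, E=58, F=32.
Attach a 14-gonal antiprism (V=28, E=56, F=30) along a 3-gon: merge 3 vertices and 3 edges, delete both glued faces → V=53, E=111, F=60.
Check: V − E + F = 53 − 111 + 60 = 2.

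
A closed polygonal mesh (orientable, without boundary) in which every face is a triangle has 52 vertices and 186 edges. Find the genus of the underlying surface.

Every face is a triangle and each edge borders two faces, so 3F = 2·186, giving F = 124.
χ = V − E + F = 52 − 186 + 124 = -10.
For a closed orientable surface χ = 2 − 2g, so g = (2 − (-10))/2 = 6.

6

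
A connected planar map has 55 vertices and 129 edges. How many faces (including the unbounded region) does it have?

Euler's formula for a connected plane graph: V − E + F = 2, so F = 2 − 55 + 129 = 76.

76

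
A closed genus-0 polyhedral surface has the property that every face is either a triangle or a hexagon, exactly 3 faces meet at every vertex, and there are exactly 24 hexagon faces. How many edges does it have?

Let x be the number of triangles; then F = 24 + x.
Edge–face incidences: 2E = 6·24 + 3·x = 144 + 3x.
Every vertex has degree 3, so 3V = 2E.
Euler: V − E + F = 2 ⇒ (2E)/3 − E + (24 + x) = 2.
Multiply by 6: 2·(2E) − 3·(2E) + 6·(24 + x) = 12, i.e. 144 + 6x − (144 + 3x) = 12.
Collecting terms: 3x = 12, so x = 4.
Then 2E = 144 + 3·4 = 156, so E = 78, V = 2E/3 = 52, F = 24 + 4 = 28.

78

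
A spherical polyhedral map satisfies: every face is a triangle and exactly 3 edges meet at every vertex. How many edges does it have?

Each face has 3 edges and each edge borders two faces, so 2E = 3F.
Each vertex has degree 3, so 3V = 2E and hence V = 3F/3.
Euler: V − E + F = 2 ⇒ (3F/3) − (3F/2) + F = 2.
Multiply by 6: (6 − 9 + 6)F = 12, i.e. 3F = 12.
So F = 4, E = 3·4/2 = 6, V = 3·4/3 = 4.

6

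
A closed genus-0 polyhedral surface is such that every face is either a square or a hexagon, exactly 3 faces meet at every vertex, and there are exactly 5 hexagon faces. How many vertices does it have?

18

Let x be the number of squares; then F = 5 + x.
Edge–face incidences: 2E = 6·5 + 4·x = 30 + 4x.
Every vertex has degree 3, so 3V = 2E.
Euler: V − E + F = 2 ⇒ (2E)/3 − E + (5 + x) = 2.
Multiply by 6: 2·(2E) − 3·(2E) + 6·(5 + x) = 12, i.e. 30 + 6x − (30 + 4x) = 12.
Collecting terms: 2x = 12, so x = 6.
Then 2E = 30 + 4·6 = 54, so E = 27, V = 2E/3 = 18, F = 5 + 6 = 11.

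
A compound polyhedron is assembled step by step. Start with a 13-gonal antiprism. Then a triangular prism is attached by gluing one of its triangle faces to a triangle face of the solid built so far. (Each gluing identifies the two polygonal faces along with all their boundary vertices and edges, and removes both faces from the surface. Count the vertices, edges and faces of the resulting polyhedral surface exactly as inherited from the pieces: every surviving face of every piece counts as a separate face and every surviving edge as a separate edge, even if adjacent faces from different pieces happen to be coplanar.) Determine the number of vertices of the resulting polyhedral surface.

29

A 13-gonal antiprism: V=26, E=52, F=28.
Attach a triangular prism (V=6, E=9, F=5) along a 3-gon: merge 3 vertices and 3 edges, delete both glued faces → V=29, E=58, F=31.
Check: V − E + F = 29 − 58 + 31 = 2.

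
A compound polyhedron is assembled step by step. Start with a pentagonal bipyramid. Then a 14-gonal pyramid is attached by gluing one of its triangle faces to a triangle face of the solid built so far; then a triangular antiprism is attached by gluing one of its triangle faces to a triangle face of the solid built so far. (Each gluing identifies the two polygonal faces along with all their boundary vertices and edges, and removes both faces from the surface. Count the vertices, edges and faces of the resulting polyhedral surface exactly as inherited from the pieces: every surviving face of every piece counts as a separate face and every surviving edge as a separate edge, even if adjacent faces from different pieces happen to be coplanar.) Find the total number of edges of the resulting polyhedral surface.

A pentagonal bipyramid: V=7, E=15, F=10.
Attach a 14-gonal pyramid (V=15, E=28, F=15) along a 3-gon: merge 3 vertices and 3 edges, delete both glued faces → V=19, E=40, F=23.
Attach a triangular antiprism (V=6, E=12, F=8) along a 3-gon: merge 3 vertices and 3 edges, delete both glued faces → V=22, E=49, F=29.
Check: V − E + F = 22 − 49 + 29 = 2.

49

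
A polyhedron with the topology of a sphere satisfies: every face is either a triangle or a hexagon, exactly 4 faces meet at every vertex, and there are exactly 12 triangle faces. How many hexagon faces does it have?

Let x be the number of hexagons; then F = 12 + x.
Edge–face incidences: 2E = 3·12 + 6·x = 36 + 6x.
Every vertex has degree 4, so 4V = 2E.
Euler: V − E + F = 2 ⇒ (2E)/4 − E + (12 + x) = 2.
Multiply by 8: 2·(2E) − 4·(2E) + 8·(12 + x) = 16, i.e. 96 + 8x − 2·(36 + 6x) = 16.
Collecting terms: −4x + 24 = 16, so −4x = −8, so x = 2.
Then 2E = 36 + 6·2 = 48, so E = 24, V = 2E/4 = 12, F = 12 + 2 = 14.

2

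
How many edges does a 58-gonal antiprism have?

232

An antiprism on an n-gon has two n-gon caps and 2n triangles: V = 2·58 = 116, E = 4·58 = 232, F = 2·58 + 2 = 118.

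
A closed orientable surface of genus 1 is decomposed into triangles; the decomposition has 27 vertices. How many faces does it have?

χ = 2 − 2·1 = 0, and every face is a triangle so 3F = 2E.
V − E + F = 0 with E = 3F/2 gives 27 − (3/2 − 1)·F = 0, so F = 54 and E = 81.

54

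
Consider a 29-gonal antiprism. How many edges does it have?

116

An antiprism on an n-gon has two n-gon caps and 2n triangles: V = 2·29 = 58, E = 4·29 = 116, F = 2·29 + 2 = 60.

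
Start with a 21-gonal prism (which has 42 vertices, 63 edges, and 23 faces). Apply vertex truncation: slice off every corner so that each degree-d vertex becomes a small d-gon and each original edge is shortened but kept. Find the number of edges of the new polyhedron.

Truncation replaces each original edge-end by a new vertex, so V′ = 2E = 126.
Each original edge survives, and each old vertex of degree d contributes d new edges; summing degrees gives Σd = 2E, so E′ = E + 2E = 3E = 189.
Each original face survives and each original vertex becomes one new face: F′ = F + V = 65.

189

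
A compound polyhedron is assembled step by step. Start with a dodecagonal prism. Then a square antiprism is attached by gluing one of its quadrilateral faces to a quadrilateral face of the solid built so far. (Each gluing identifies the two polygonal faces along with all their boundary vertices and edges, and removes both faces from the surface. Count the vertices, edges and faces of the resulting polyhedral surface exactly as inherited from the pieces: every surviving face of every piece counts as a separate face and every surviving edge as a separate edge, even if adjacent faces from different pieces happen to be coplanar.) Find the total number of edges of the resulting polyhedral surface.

A dodecagonal prism: V=24, E=36, F=14.
Attach a square antiprism (V=8, E=16, F=10) along a 4-gon: merge 4 vertices and 4 edges, delete both glued faces → V=28, E=48, F=22.
Check: V − E + F = 28 − 48 + 22 = 2.

48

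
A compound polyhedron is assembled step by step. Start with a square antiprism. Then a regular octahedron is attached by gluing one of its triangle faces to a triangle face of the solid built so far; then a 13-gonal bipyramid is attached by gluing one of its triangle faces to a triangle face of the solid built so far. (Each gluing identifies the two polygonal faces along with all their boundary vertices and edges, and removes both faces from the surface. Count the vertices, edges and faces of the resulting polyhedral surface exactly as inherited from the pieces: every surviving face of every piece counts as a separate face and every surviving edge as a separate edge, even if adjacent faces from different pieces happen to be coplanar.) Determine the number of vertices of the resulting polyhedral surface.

A square antiprism: V=8, E=16, F=10.
Attach a regular octahedron (V=6, E=12, F=8) along a 3-gon: merge 3 vertices and 3 edges, delete both glued faces → V=11, E=25, F=16.
Attach a 13-gonal bipyramid (V=15, E=39, F=26) along a 3-gon: merge 3 vertices and 3 edges, delete both glued faces → V=23, E=61, F=40.
Check: V − E + F = 23 − 61 + 40 = 2.

23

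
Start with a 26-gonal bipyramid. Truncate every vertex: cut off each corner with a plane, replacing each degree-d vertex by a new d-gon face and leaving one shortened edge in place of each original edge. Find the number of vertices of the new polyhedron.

The base solid has V = 28, E = 78, F = 52.
Truncation replaces each original edge-end by a new vertex, so V′ = 2E = 156.
Each original edge survives, and each old vertex of degree d contributes d new edges; summing degrees gives Σd = 2E, so E′ = E + 2E = 3E = 234.
Each original face survives and each original vertex becomes one new face: F′ = F + V = 80.

156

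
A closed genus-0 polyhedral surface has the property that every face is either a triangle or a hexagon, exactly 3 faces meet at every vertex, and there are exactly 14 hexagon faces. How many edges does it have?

Let x be the number of triangles; then F = 14 + x.
Edge–face incidences: 2E = 6·14 + 3·x = 84 + 3x.
Every vertex has degree 3, so 3V = 2E.
Euler: V − E + F = 2 ⇒ (2E)/3 − E + (14 + x) = 2.
Multiply by 6: 2·(2E) − 3·(2E) + 6·(14 + x) = 12, i.e. 84 + 6x − (84 + 3x) = 12.
Collecting terms: 3x = 12, so x = 4.
Then 2E = 84 + 3·4 = 96, so E = 48, V = 2E/3 = 32, F = 14 + 4 = 18.

48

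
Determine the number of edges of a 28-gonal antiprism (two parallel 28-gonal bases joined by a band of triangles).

An antiprism on an n-gon has two n-gon caps and 2n triangles: V = 2·28 = 56, E = 4·28 = 112, F = 2·28 + 2 = 58.

112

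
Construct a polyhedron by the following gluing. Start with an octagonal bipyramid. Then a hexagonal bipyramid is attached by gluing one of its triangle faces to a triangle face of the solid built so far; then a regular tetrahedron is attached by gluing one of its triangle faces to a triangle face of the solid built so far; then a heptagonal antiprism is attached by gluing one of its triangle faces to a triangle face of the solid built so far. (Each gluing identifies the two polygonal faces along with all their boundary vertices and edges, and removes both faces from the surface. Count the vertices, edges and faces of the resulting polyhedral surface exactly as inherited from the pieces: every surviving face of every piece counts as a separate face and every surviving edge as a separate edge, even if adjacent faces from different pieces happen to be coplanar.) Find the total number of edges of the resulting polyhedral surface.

67

An octagonal bipyramid: V=10, E=24, F=16.
Attach a hexagonal bipyramid (V=8, E=18, F=12) along a 3-gon: merge 3 vertices and 3 edges, delete both glued faces → V=15, E=39, F=26.
Attach a regular tetrahedron (V=4, E=6, F=4) along a 3-gon: merge 3 vertices and 3 edges, delete both glued faces → V=16, E=42, F=28.
Attach a heptagonal antiprism (V=14, E=28, F=16) along a 3-gon: merge 3 vertices and 3 edges, delete both glued faces → V=27, E=67, F=42.
Check: V − E + F = 27 − 67 + 42 = 2.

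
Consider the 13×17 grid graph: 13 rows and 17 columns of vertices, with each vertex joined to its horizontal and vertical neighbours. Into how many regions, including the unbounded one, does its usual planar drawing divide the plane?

193

The grid has V = 13·17 = 221 vertices and E = 13·16 + 17·12 = 412 edges.
F = 2 − V + E = 2 − 221 + 412 = 193.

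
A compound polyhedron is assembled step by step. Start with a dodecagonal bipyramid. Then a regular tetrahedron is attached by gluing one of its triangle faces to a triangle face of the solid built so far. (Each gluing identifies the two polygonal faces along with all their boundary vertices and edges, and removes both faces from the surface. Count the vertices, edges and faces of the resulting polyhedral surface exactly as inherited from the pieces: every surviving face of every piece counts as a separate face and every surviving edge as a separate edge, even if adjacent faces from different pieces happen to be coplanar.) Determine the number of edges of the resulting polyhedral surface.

A dodecagonal bipyramid: V=14, E=36, F=24.
Attach a regular tetrahedron (V=4, E=6, F=4) along a 3-gon: merge 3 vertices and 3 edges, delete both glued faces → V=15, E=39, F=26.
Check: V − E + F = 15 − 39 + 26 = 2.

39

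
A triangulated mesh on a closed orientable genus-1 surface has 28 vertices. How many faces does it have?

56

χ = 2 − 2·1 = 0, and every face is a triangle so 3F = 2E.
V − E + F = 0 with E = 3F/2 gives 28 − (3/2 − 1)·F = 0, so F = 56 and E = 84.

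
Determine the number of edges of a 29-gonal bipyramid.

87

A bipyramid over an n-gon has 2n triangular faces and n + 2 vertices: V = 29 + 2 = 31, E = 3·29 = 87, F = 2·29 = 58.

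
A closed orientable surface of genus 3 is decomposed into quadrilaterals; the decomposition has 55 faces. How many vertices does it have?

51

χ = 2 − 2·3 = -4, and every face is a square so 4F = 2E.
E = 4·55/2 = 110. Then V = -4 + E − F = -4 + 110 − 55 = 51.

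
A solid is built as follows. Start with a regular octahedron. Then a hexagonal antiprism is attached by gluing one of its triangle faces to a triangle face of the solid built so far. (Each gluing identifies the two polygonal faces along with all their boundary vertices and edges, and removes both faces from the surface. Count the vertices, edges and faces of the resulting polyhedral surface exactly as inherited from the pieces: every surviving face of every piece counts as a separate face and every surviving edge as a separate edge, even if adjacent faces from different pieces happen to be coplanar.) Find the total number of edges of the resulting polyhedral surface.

33

A regular octahedron: V=6, E=12, F=8.
Attach a hexagonal antiprism (V=12, E=24, F=14) along a 3-gon: merge 3 vertices and 3 edges, delete both glued faces → V=15, E=33, F=20.
Check: V − E + F = 15 − 33 + 20 = 2.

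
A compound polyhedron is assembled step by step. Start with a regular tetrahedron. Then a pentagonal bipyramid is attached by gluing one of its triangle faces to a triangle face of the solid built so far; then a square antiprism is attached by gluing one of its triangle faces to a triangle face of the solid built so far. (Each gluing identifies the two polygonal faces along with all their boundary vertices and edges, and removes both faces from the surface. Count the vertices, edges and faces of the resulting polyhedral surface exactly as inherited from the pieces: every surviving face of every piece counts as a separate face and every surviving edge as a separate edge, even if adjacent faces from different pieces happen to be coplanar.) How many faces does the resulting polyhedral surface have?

20

A regular tetrahedron: V=4, E=6, F=4.
Attach a pentagonal bipyramid (V=7, E=15, F=10) along a 3-gon: merge 3 vertices and 3 edges, delete both glued faces → V=8, E=18, F=12.
Attach a square antiprism (V=8, E=16, F=10) along a 3-gon: merge 3 vertices and 3 edges, delete both glued faces → V=13, E=31, F=20.
Check: V − E + F = 13 − 31 + 20 = 2.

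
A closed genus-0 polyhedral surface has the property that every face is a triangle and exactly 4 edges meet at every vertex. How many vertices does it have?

Each face has 3 edges and each edge borders two faces, so 2E = 3F.
Each vertex has degree 4, so 4V = 2E and hence V = 3F/4.
Euler: V − E + F = 2 ⇒ (3F/4) − (3F/2) + F = 2.
Multiply by 8: (6 − 12 + 8)F = 16, i.e. 2F = 16.
So F = 8, E = 3·8/2 = 12, V = 3·8/4 = 6.

6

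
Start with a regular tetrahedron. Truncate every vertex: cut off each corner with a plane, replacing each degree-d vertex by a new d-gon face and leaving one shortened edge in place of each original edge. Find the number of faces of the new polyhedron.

8

The base solid has V = 4, E = 6, F = 4.
Truncation replaces each original edge-end by a new vertex, so V′ = 2E = 12.
Each original edge survives, and each old vertex of degree d contributes d new edges; summing degrees gives Σd = 2E, so E′ = E + 2E = 3E = 18.
Each original face survives and each original vertex becomes one new face: F′ = F + V = 8.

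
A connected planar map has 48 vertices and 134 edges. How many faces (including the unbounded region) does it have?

Euler's formula for a connected plane graph: V − E + F = 2, so F = 2 − 48 + 134 = 88.

88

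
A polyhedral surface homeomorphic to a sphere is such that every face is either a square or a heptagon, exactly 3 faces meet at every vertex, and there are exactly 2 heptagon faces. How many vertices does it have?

14

Let x be the number of squares; then F = 2 + x.
Edge–face incidences: 2E = 7·2 + 4·x = 14 + 4x.
Every vertex has degree 3, so 3V = 2E.
Euler: V − E + F = 2 ⇒ (2E)/3 − E + (2 + x) = 2.
Multiply by 6: 2·(2E) − 3·(2E) + 6·(2 + x) = 12, i.e. 12 + 6x − (14 + 4x) = 12.
Collecting terms: 2x − 2 = 12, so 2x = 14, so x = 7.
Then 2E = 14 + 4·7 = 42, so E = 21, V = 2E/3 = 14, F = 2 + 7 = 9.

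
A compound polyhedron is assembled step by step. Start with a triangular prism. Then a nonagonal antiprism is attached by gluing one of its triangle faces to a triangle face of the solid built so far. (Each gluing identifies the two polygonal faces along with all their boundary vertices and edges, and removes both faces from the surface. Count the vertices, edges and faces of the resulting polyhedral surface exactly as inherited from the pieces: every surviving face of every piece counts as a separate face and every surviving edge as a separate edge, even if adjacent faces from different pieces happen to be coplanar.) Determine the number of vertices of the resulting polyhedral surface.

A triangular prism: V=6, E=9, F=5.
Attach a nonagonal antiprism (V=18, E=36, F=20) along a 3-gon: merge 3 vertices and 3 edges, delete both glued faces → V=21, E=42, F=23.
Check: V − E + F = 21 − 42 + 23 = 2.

21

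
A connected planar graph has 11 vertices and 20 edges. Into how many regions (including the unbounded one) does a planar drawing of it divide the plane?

Euler's formula for a connected plane graph: V − E + F = 2, so F = 2 − 11 + 20 = 11.

11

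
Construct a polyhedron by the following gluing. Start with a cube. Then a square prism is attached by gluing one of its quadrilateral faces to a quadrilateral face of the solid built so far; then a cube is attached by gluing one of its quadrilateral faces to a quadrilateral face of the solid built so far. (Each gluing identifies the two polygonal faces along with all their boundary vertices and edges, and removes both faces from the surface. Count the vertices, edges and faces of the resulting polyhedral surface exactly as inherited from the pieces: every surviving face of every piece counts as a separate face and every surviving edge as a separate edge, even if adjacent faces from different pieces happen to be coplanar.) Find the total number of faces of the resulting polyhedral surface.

14

A cube: V=8, E=12, F=6.
Attach a square prism (V=8, E=12, F=6) along a 4-gon: merge 4 vertices and 4 edges, delete both glued faces → V=12, E=20, F=10.
Attach a cube (V=8, E=12, F=6) along a 4-gon: merge 4 vertices and 4 edges, delete both glued faces → V=16, E=28, F=14.
Check: V − E + F = 16 − 28 + 14 = 2.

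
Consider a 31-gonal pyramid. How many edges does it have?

A pyramid on an n-gon base has one n-gon and n triangles: V = 31 + 1 = 32, E = 2·31 = 62, F = 31 + 1 = 32.

62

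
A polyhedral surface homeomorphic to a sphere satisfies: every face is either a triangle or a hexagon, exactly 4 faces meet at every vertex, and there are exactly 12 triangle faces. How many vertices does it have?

Let x be the number of hexagons; then F = 12 + x.
Edge–face incidences: 2E = 3·12 + 6·x = 36 + 6x.
Every vertex has degree 4, so 4V = 2E.
Euler: V − E + F = 2 ⇒ (2E)/4 − E + (12 + x) = 2.
Multiply by 8: 2·(2E) − 4·(2E) + 8·(12 + x) = 16, i.e. 96 + 8x − 2·(36 + 6x) = 16.
Collecting terms: −4x + 24 = 16, so −4x = −8, so x = 2.
Then 2E = 36 + 6·2 = 48, so E = 24, V = 2E/4 = 12, F = 12 + 2 = 14.

12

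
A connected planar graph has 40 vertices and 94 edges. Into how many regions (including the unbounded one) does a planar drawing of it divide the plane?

56

Euler's formula for a connected plane graph: V − E + F = 2, so F = 2 − 40 + 94 = 56.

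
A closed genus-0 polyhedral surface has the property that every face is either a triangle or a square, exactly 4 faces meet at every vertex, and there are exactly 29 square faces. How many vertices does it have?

35

Let x be the number of triangles; then F = 29 + x.
Edge–face incidences: 2E = 4·29 + 3·x = 116 + 3x.
Every vertex has degree 4, so 4V = 2E.
Euler: V − E + F = 2 ⇒ (2E)/4 − E + (29 + x) = 2.
Multiply by 8: 2·(2E) − 4·(2E) + 8·(29 + x) = 16, i.e. 232 + 8x − 2·(116 + 3x) = 16.
Collecting terms: 2x = 16, so x = 8.
Then 2E = 116 + 3·8 = 140, so E = 70, V = 2E/4 = 35, F = 29 + 8 = 37.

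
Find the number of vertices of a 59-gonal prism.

A prism on an n-gon has two n-gon bases and n rectangular sides: V = 2·59 = 118, E = 3·59 = 177, F = 59 + 2 = 61.
Check: V − E + F = 118 − 177 + 61 = 2.

118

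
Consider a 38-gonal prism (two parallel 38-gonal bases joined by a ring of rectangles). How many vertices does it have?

A prism on an n-gon has two n-gon bases and n rectangular sides: V = 2·38 = 76, E = 3·38 = 114, F = 38 + 2 = 40.

76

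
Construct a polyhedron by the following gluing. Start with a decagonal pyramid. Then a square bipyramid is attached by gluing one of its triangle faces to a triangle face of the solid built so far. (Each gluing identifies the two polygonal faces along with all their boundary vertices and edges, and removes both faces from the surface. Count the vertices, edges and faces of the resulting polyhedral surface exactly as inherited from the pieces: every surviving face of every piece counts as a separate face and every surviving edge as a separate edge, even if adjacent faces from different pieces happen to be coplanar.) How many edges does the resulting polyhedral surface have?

29

A decagonal pyramid: V=11, E=20, F=11.
Attach a square bipyramid (V=6, E=12, F=8) along a 3-gon: merge 3 vertices and 3 edges, delete both glued faces → V=14, E=29, F=17.
Check: V − E + F = 14 − 29 + 17 = 2.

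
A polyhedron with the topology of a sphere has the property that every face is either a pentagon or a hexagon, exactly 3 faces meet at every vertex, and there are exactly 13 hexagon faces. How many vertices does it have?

46

Let x be the number of pentagons; then F = 13 + x.
Edge–face incidences: 2E = 6·13 + 5·x = 78 + 5x.
Every vertex has degree 3, so 3V = 2E.
Euler: V − E + F = 2 ⇒ (2E)/3 − E + (13 + x) = 2.
Multiply by 6: 2·(2E) − 3·(2E) + 6·(13 + x) = 12, i.e. 78 + 6x − (78 + 5x) = 12.
Collecting terms: x = 12.
Then 2E = 78 + 5·12 = 138, so E = 69, V = 2E/3 = 46, F = 13 + 12 = 25.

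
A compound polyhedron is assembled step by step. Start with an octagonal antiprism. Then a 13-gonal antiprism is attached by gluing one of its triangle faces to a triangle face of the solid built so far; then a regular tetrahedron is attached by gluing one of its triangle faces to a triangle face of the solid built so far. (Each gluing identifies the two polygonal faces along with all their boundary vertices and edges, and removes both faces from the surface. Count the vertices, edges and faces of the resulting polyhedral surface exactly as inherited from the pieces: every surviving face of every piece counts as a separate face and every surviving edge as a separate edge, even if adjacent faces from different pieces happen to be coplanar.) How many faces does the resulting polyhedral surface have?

An octagonal antiprism: V=16, E=32, F=18.
Attach a 13-gonal antiprism (V=26, E=52, F=28) along a 3-gon: merge 3 vertices and 3 edges, delete both glued faces → V=39, E=81, F=44.
Attach a regular tetrahedron (V=4, E=6, F=4) along a 3-gon: merge 3 vertices and 3 edges, delete both glued faces → V=40, E=84, F=46.
Check: V − E + F = 40 − 84 + 46 = 2.

46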